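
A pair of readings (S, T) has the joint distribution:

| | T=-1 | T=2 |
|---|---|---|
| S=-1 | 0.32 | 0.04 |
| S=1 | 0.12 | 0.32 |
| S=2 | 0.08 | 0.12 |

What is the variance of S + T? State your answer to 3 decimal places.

E[S] = 0.48,  E[T] = 0.44,  E[ST] = 1.08
V(S) = 1.6 − (0.48)² = 1.3696;  V(T) = 2.44 − (0.44)² = 2.2464
Cov(S,T) = 1.08 − (0.48)(0.44) = 0.8688
V(S + T) = (1)²·1.3696 + (1)²·2.2464 + 2·(1)·(1)·0.8688 = 5.3536

5.354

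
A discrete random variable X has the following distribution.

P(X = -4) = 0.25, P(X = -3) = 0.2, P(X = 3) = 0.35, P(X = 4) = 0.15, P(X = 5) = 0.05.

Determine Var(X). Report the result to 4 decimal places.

E[X] = (-4)(0.25) + (-3)(0.2) + (3)(0.35) + (4)(0.15) + (5)(0.05) = 0.3
E[X²] = (-4)²(0.25) + (-3)²(0.2) + (3)²(0.35) + (4)²(0.15) + (5)²(0.05) = 12.6
Var(X) = E[X²] − (E[X])² = 12.6 − (0.3)² = 12.51

12.5100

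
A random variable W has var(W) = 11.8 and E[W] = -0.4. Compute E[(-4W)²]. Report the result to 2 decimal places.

191.36

E[-4W] = -4·-0.4 = 1.6
var(-4W) = (-4)²·11.8 = 188.8
E[(-4W)²] = var((-4W)) + (E[(-4W)])² = 188.8 + (1.6)² = 191.36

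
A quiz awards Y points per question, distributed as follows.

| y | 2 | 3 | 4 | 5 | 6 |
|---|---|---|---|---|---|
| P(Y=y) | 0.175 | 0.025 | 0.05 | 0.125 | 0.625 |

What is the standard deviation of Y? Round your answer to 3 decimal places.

E[Y] = (2)(0.175) + (3)(0.025) + (4)(0.05) + (5)(0.125) + (6)(0.625) = 5
E[Y²] = (2)²(0.175) + (3)²(0.025) + (4)²(0.05) + (5)²(0.125) + (6)²(0.625) = 27.35
var(Y) = E[Y²] − (E[Y])² = 27.35 − (5)² = 2.35
SD(Y) = √2.35 ≈ 1.533

1.533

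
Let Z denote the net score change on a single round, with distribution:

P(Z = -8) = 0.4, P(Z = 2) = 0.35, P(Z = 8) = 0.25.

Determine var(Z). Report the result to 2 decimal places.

E[Z] = (-8)(0.4) + (2)(0.35) + (8)(0.25) = -0.5
E[Z²] = (-8)²(0.4) + (2)²(0.35) + (8)²(0.25) = 43
var(Z) = E[Z²] − (E[Z])² = 43 − (-0.5)² = 42.75

42.75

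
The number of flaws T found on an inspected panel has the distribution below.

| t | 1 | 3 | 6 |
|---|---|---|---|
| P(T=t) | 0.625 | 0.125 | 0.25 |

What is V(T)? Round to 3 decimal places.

E[T] = (1)(0.625) + (3)(0.125) + (6)(0.25) = 2.5
E[T²] = (1)²(0.625) + (3)²(0.125) + (6)²(0.25) = 10.75
V(T) = E[T²] − (E[T])² = 10.75 − (2.5)² = 4.5

4.500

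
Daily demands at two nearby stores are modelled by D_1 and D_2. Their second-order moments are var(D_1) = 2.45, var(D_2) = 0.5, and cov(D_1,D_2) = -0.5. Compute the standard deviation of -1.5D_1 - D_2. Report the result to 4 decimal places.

2.1243

var(-1.5D_1 - D_2) = (-1.5)²·var(D_1) + (-1)²·var(D_2) + 2·(-1.5)·(-1)·cov(D_1,D_2)
= 2.25·2.45 + 1·0.5 + 3·-0.5 = 4.5125
σ(-1.5D_1 - D_2) = √4.5125 ≈ 2.1243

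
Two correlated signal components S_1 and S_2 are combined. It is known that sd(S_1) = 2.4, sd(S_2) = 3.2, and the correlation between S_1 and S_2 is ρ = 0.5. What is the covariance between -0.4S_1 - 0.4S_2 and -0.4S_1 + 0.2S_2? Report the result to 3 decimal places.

0.410

V(S_1) = (2.4)² = 5.76;  V(S_2) = (3.2)² = 10.24
Cov(S_1,S_2) = ρ·sd(S_1)·sd(S_2) = 0.5·2.4·3.2 = 3.84
Cov(-0.4S_1 - 0.4S_2, -0.4S_1 + 0.2S_2) = (-0.4)(-0.4)V(S_1) + (-0.4)(0.2)V(S_2) + [(-0.4)(0.2) + (-0.4)(-0.4)]Cov(S_1,S_2)
= 0.16·5.76 + -0.08·10.24 + 0.08·3.84 = 0.4096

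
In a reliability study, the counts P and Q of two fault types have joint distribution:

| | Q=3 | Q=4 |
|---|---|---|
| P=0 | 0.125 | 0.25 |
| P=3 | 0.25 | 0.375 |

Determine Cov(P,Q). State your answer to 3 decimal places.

E[P] = 1.875,  E[Q] = 3.625
E[PQ] = 6.75
Cov(P,Q) = E[PQ] − E[P]E[Q] = 6.75 − (1.875)(3.625) = -0.046875

-0.047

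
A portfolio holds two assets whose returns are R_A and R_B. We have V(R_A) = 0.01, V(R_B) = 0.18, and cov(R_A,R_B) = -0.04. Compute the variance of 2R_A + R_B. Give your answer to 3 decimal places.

V(2R_A + R_B) = (2)²·V(R_A) + (1)²·V(R_B) + 2·(2)·(1)·cov(R_A,R_B)
= 4·0.01 + 1·0.18 + 4·-0.04 = 0.06

0.060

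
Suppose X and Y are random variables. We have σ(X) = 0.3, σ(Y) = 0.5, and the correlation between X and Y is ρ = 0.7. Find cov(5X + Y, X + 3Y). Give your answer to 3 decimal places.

2.880

Var(X) = (0.3)² = 0.09;  Var(Y) = (0.5)² = 0.25
cov(X,Y) = ρ·σ(X)·σ(Y) = 0.7·0.3·0.5 = 0.105
cov(5X + Y, X + 3Y) = (5)(1)Var(X) + (1)(3)Var(Y) + [(5)(3) + (1)(1)]cov(X,Y)
= 5·0.09 + 3·0.25 + 16·0.105 = 2.88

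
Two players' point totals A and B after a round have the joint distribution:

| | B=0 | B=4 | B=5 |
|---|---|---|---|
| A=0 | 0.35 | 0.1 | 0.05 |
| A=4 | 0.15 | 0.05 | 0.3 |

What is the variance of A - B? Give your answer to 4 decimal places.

E[A] = 2,  E[B] = 2.35,  E[AB] = 6.8
Var(A) = 8 − (2)² = 4;  Var(B) = 11.15 − (2.35)² = 5.6275
Cov(A,B) = 6.8 − (2)(2.35) = 2.1
Var(A - B) = (1)²·4 + (-1)²·5.6275 + 2·(1)·(-1)·2.1 = 5.4275

5.4275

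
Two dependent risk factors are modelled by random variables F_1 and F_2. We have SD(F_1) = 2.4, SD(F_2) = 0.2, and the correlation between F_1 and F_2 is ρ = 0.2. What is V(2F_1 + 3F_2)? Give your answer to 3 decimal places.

24.552

V(F_1) = (2.4)² = 5.76;  V(F_2) = (0.2)² = 0.04
Cov(F_1,F_2) = ρ·SD(F_1)·SD(F_2) = 0.2·2.4·0.2 = 0.096
V(2F_1 + 3F_2) = (2)²·V(F_1) + (3)²·V(F_2) + 2·(2)·(3)·Cov(F_1,F_2)
= 4·5.76 + 9·0.04 + 12·0.096 = 24.552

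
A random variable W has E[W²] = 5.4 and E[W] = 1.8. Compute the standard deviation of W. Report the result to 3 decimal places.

Var(W) = 5.4 − (1.8)² = 2.16
SD(W) = √2.16 ≈ 1.470

1.470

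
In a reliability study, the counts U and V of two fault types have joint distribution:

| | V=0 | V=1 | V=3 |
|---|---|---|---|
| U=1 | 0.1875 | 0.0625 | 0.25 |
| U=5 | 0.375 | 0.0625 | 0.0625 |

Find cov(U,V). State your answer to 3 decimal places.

-1.125

E[U] = 3,  E[V] = 1.0625
E[UV] = 2.0625
cov(U,V) = E[UV] − E[U]E[V] = 2.0625 − (3)(1.0625) = -1.125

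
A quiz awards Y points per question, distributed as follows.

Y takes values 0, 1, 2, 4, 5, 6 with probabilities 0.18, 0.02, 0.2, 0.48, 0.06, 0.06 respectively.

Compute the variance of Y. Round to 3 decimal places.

3.160

E[Y] = (0)(0.18) + (1)(0.02) + (2)(0.2) + (4)(0.48) + (5)(0.06) + (6)(0.06) = 3
E[Y²] = (0)²(0.18) + (1)²(0.02) + (2)²(0.2) + (4)²(0.48) + (5)²(0.06) + (6)²(0.06) = 12.16
var(Y) = E[Y²] − (E[Y])² = 12.16 − (3)² = 3.16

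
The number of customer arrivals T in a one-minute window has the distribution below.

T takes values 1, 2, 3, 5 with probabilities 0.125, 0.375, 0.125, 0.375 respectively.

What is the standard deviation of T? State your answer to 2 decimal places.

1.54

E[T] = (1)(0.125) + (2)(0.375) + (3)(0.125) + (5)(0.375) = 3.125
E[T²] = (1)²(0.125) + (2)²(0.375) + (3)²(0.125) + (5)²(0.375) = 12.125
var(T) = E[T²] − (E[T])² = 12.125 − (3.125)² = 2.359375
σ(T) = √2.359375 ≈ 1.54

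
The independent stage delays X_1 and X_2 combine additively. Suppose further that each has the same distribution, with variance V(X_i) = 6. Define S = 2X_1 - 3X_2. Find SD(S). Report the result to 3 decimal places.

By independence, V(S) = (2)²V(X_1) + (-3)²V(X_2)
= (2)²·6 + (-3)²·6 = 78
SD(S) = √78 ≈ 8.832

8.832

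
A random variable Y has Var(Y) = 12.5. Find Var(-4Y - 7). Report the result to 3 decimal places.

Var(-4Y - 7) = (-4)²·Var(Y) = 16·12.5 = 200

200.000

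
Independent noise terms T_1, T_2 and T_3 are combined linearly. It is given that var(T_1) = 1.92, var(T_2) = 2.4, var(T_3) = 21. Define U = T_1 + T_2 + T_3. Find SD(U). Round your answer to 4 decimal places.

By independence, var(U) = (1)²var(T_1) + (1)²var(T_2) + (1)²var(T_3)
= (1)²·1.92 + (1)²·2.4 + (1)²·21 = 25.32
SD(U) = √25.32 ≈ 5.0319

5.0319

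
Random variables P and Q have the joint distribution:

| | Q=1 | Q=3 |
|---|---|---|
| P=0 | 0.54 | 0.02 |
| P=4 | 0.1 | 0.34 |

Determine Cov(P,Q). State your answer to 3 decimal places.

1.453

E[P] = 1.76,  E[Q] = 1.72
E[PQ] = 4.48
Cov(P,Q) = E[PQ] − E[P]E[Q] = 4.48 − (1.76)(1.72) = 1.4528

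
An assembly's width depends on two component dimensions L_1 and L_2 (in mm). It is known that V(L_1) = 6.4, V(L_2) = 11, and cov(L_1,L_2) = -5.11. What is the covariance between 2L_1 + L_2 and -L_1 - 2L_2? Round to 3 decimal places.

-9.250

cov(2L_1 + L_2, -L_1 - 2L_2) = (2)(-1)V(L_1) + (1)(-2)V(L_2) + [(2)(-2) + (1)(-1)]cov(L_1,L_2)
= -2·6.4 + -2·11 + -5·-5.11 = -9.25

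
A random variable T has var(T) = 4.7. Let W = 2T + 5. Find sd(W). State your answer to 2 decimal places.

var(2T + 5) = (2)²·4.7 = 18.8
sd(W) = √18.8 ≈ 4.34

4.34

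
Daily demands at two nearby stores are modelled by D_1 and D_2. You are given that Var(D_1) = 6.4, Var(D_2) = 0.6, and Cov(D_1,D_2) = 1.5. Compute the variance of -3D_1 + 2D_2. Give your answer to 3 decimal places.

42.000

Var(-3D_1 + 2D_2) = (-3)²·Var(D_1) + (2)²·Var(D_2) + 2·(-3)·(2)·Cov(D_1,D_2)
= 9·6.4 + 4·0.6 + -12·1.5 = 42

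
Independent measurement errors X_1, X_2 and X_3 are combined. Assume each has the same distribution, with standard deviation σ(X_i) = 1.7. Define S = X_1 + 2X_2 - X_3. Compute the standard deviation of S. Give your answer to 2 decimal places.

Var(X_i) = (1.7)² = 2.89
By independence, Var(S) = (1)²Var(X_1) + (2)²Var(X_2) + (-1)²Var(X_3)
= (1)²·2.89 + (2)²·2.89 + (-1)²·2.89 = 17.34
σ(S) = √17.34 ≈ 4.16

4.16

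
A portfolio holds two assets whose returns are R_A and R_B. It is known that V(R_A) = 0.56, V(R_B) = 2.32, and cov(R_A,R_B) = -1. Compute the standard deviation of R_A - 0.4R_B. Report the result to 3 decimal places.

V(R_A - 0.4R_B) = (1)²·V(R_A) + (-0.4)²·V(R_B) + 2·(1)·(-0.4)·cov(R_A,R_B)
= 1·0.56 + 0.16·2.32 + -0.8·-1 = 1.7312
σ(R_A - 0.4R_B) = √1.7312 ≈ 1.316

1.316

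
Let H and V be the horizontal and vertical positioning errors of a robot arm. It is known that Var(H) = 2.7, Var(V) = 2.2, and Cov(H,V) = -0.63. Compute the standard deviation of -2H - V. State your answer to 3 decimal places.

Var(-2H - V) = (-2)²·Var(H) + (-1)²·Var(V) + 2·(-2)·(-1)·Cov(H,V)
= 4·2.7 + 1·2.2 + 4·-0.63 = 10.48
sd(-2H - V) = √10.48 ≈ 3.237

3.237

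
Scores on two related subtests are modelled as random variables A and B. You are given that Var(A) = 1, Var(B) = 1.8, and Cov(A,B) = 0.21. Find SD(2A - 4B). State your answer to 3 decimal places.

Var(2A - 4B) = (2)²·Var(A) + (-4)²·Var(B) + 2·(2)·(-4)·Cov(A,B)
= 4·1 + 16·1.8 + -16·0.21 = 29.44
SD(2A - 4B) = √29.44 ≈ 5.426

5.426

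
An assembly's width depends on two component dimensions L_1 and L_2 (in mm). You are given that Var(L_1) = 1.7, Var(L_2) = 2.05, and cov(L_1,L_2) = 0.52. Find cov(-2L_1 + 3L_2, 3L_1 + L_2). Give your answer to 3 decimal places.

cov(-2L_1 + 3L_2, 3L_1 + L_2) = (-2)(3)Var(L_1) + (3)(1)Var(L_2) + [(-2)(1) + (3)(3)]cov(L_1,L_2)
= -6·1.7 + 3·2.05 + 7·0.52 = -0.41

-0.410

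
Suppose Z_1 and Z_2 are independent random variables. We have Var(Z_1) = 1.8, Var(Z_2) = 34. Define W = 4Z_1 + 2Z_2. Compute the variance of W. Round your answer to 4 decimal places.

164.8000

By independence, Var(W) = (4)²Var(Z_1) + (2)²Var(Z_2)
= (4)²·1.8 + (2)²·34 = 164.8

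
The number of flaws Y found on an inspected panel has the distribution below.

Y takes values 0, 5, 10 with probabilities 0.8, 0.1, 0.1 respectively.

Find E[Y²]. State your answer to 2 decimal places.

12.50

E[Y²] = (0)²(0.8) + (5)²(0.1) + (10)²(0.1) = 12.5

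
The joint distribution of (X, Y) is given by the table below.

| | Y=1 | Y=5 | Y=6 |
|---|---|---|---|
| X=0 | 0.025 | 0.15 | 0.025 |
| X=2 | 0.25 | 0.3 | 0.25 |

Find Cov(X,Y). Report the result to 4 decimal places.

-0.1800

E[X] = 1.6,  E[Y] = 4.175
E[XY] = 6.5
Cov(X,Y) = E[XY] − E[X]E[Y] = 6.5 − (1.6)(4.175) = -0.18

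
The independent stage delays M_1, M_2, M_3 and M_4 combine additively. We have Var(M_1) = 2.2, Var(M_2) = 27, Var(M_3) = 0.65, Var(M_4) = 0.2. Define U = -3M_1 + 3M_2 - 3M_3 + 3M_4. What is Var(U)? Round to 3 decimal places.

By independence, Var(U) = (-3)²Var(M_1) + (3)²Var(M_2) + (-3)²Var(M_3) + (3)²Var(M_4)
= (-3)²·2.2 + (3)²·27 + (-3)²·0.65 + (3)²·0.2 = 270.45

270.450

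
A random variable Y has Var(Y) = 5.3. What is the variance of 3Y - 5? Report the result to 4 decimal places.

Var(3Y - 5) = (3)²·Var(Y) = 9·5.3 = 47.7

47.7000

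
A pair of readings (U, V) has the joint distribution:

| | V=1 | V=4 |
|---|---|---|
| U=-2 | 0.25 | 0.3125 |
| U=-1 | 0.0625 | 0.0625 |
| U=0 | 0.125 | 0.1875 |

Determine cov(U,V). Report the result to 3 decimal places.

E[U] = -1.25,  E[V] = 2.6875
E[UV] = -3.3125
cov(U,V) = E[UV] − E[U]E[V] = -3.3125 − (-1.25)(2.6875) = 0.046875

0.047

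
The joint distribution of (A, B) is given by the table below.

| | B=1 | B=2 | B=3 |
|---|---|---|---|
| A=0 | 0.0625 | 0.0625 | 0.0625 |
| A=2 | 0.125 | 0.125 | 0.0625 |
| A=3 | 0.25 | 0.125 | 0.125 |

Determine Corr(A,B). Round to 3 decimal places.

E[A] = 2.125,  E[B] = 1.8125
E[AB] = 3.75
Cov(A,B) = E[AB] − E[A]E[B] = 3.75 − (2.125)(1.8125) = -0.1015625
var(A) = 1.234375,  var(B) = 0.65234375
ρ = -0.1015625 / √(1.234375·0.65234375) ≈ -0.113

-0.113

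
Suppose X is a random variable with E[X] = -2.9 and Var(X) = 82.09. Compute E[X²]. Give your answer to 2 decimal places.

90.50

E[X²] = Var(X) + (E[X])² = 82.09 + (-2.9)² = 90.5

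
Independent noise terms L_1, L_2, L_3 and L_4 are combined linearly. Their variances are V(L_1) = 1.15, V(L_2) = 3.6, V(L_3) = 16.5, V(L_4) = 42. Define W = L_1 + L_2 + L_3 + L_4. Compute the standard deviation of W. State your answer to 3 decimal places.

7.953

By independence, V(W) = (1)²V(L_1) + (1)²V(L_2) + (1)²V(L_3) + (1)²V(L_4)
= (1)²·1.15 + (1)²·3.6 + (1)²·16.5 + (1)²·42 = 63.25
SD(W) = √63.25 ≈ 7.953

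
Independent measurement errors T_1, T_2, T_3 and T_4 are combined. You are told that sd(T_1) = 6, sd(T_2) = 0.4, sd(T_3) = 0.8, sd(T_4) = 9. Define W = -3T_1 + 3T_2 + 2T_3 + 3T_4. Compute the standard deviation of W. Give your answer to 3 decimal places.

32.512

Var(T_1) = 36, Var(T_2) = 0.16, Var(T_3) = 0.64, Var(T_4) = 81
By independence, Var(W) = (-3)²Var(T_1) + (3)²Var(T_2) + (2)²Var(T_3) + (3)²Var(T_4)
= (-3)²·36 + (3)²·0.16 + (2)²·0.64 + (3)²·81 = 1057
sd(W) = √1057 ≈ 32.512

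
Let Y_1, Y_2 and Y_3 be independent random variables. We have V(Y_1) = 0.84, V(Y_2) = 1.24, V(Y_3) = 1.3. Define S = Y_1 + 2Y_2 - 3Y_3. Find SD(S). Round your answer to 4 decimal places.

By independence, V(S) = (1)²V(Y_1) + (2)²V(Y_2) + (-3)²V(Y_3)
= (1)²·0.84 + (2)²·1.24 + (-3)²·1.3 = 17.5
SD(S) = √17.5 ≈ 4.1833

4.1833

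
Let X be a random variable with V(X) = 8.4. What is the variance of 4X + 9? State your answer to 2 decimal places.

V(4X + 9) = (4)²·V(X) = 16·8.4 = 134.4

134.40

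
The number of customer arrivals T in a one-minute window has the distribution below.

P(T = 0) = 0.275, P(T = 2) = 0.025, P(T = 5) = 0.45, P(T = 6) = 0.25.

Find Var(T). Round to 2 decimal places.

5.91

E[T] = (0)(0.275) + (2)(0.025) + (5)(0.45) + (6)(0.25) = 3.8
E[T²] = (0)²(0.275) + (2)²(0.025) + (5)²(0.45) + (6)²(0.25) = 20.35
Var(T) = E[T²] − (E[T])² = 20.35 − (3.8)² = 5.91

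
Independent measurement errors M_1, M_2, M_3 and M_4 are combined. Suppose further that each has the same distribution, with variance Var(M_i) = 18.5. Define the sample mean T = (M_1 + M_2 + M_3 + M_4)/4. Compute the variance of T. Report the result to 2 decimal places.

4.63

By independence, Var(T) = (0.25)²Var(M_1) + (0.25)²Var(M_2) + (0.25)²Var(M_3) + (0.25)²Var(M_4)
= (0.25)²·18.5 + (0.25)²·18.5 + (0.25)²·18.5 + (0.25)²·18.5 = 4.625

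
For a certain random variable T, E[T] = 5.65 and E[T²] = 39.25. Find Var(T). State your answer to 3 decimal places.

7.328

Var(T) = 39.25 − (5.65)² = 7.3275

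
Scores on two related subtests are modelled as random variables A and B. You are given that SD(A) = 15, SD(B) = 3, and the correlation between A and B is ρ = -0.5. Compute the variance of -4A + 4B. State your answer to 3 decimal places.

4464.000

Var(A) = (15)² = 225;  Var(B) = (3)² = 9
Cov(A,B) = ρ·SD(A)·SD(B) = -0.5·15·3 = -22.5
Var(-4A + 4B) = (-4)²·Var(A) + (4)²·Var(B) + 2·(-4)·(4)·Cov(A,B)
= 16·225 + 16·9 + -32·-22.5 = 4464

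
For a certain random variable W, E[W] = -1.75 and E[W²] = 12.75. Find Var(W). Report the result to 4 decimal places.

9.6875

Var(W) = 12.75 − (-1.75)² = 9.6875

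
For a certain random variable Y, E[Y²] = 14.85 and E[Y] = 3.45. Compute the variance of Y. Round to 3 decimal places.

2.948

var(Y) = 14.85 − (3.45)² = 2.9475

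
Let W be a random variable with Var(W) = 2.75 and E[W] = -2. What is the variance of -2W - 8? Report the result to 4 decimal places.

11.0000

Var(-2W - 8) = (-2)²·Var(W) = 4·2.75 = 11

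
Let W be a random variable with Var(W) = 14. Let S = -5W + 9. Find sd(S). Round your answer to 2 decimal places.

Var(-5W + 9) = (-5)²·14 = 350
sd(S) = √350 ≈ 18.71

18.71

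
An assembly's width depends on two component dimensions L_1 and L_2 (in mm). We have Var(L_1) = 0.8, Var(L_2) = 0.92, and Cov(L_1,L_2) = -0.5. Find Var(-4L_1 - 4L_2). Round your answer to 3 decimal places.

11.520

Var(-4L_1 - 4L_2) = (-4)²·Var(L_1) + (-4)²·Var(L_2) + 2·(-4)·(-4)·Cov(L_1,L_2)
= 16·0.8 + 16·0.92 + 32·-0.5 = 11.52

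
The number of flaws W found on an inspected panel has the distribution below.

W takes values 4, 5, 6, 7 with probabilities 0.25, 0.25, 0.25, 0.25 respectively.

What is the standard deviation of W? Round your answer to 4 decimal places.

1.1180

E[W] = (4)(0.25) + (5)(0.25) + (6)(0.25) + (7)(0.25) = 5.5
E[W²] = (4)²(0.25) + (5)²(0.25) + (6)²(0.25) + (7)²(0.25) = 31.5
V(W) = E[W²] − (E[W])² = 31.5 − (5.5)² = 1.25
sd(W) = √1.25 ≈ 1.1180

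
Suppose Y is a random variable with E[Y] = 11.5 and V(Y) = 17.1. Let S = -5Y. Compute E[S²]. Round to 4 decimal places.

E[-5Y] = -5·11.5 = -57.5
V(-5Y) = (-5)²·17.1 = 427.5
E[S²] = V(S) + (E[S])² = 427.5 + (-57.5)² = 3733.75

3733.7500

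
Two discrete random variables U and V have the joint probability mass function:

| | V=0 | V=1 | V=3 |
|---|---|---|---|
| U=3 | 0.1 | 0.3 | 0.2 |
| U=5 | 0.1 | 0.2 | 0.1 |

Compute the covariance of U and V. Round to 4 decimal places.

-0.1200

E[U] = 3.8,  E[V] = 1.4
E[UV] = 5.2
Cov(U,V) = E[UV] − E[U]E[V] = 5.2 − (3.8)(1.4) = -0.12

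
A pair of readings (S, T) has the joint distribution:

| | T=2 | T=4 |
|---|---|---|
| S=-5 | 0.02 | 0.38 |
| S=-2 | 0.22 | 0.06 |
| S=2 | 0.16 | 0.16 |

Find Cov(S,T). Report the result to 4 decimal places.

E[S] = -1.92,  E[T] = 3.2
E[ST] = -7.24
Cov(S,T) = E[ST] − E[S]E[T] = -7.24 − (-1.92)(3.2) = -1.096

-1.0960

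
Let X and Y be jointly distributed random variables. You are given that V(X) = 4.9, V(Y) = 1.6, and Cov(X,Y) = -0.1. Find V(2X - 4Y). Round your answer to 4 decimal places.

V(2X - 4Y) = (2)²·V(X) + (-4)²·V(Y) + 2·(2)·(-4)·Cov(X,Y)
= 4·4.9 + 16·1.6 + -16·-0.1 = 46.8

46.8000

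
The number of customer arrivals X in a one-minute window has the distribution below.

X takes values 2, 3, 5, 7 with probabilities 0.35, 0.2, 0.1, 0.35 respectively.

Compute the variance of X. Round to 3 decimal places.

4.788

E[X] = (2)(0.35) + (3)(0.2) + (5)(0.1) + (7)(0.35) = 4.25
E[X²] = (2)²(0.35) + (3)²(0.2) + (5)²(0.1) + (7)²(0.35) = 22.85
V(X) = E[X²] − (E[X])² = 22.85 − (4.25)² = 4.7875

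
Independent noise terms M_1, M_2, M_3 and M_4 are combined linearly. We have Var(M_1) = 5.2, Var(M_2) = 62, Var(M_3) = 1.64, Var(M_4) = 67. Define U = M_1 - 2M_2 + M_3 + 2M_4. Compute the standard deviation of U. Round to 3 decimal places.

By independence, Var(U) = (1)²Var(M_1) + (-2)²Var(M_2) + (1)²Var(M_3) + (2)²Var(M_4)
= (1)²·5.2 + (-2)²·62 + (1)²·1.64 + (2)²·67 = 522.84
σ(U) = √522.84 ≈ 22.866

22.866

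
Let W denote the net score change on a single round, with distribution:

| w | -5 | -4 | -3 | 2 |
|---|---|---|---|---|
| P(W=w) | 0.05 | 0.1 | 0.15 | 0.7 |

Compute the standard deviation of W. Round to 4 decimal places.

E[W] = (-5)(0.05) + (-4)(0.1) + (-3)(0.15) + (2)(0.7) = 0.3
E[W²] = (-5)²(0.05) + (-4)²(0.1) + (-3)²(0.15) + (2)²(0.7) = 7
Var(W) = E[W²] − (E[W])² = 7 − (0.3)² = 6.91
σ(W) = √6.91 ≈ 2.6287

2.6287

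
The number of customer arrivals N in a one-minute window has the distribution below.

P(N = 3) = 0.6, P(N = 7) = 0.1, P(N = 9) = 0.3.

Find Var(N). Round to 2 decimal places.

E[N] = (3)(0.6) + (7)(0.1) + (9)(0.3) = 5.2
E[N²] = (3)²(0.6) + (7)²(0.1) + (9)²(0.3) = 34.6
Var(N) = E[N²] − (E[N])² = 34.6 − (5.2)² = 7.56

7.56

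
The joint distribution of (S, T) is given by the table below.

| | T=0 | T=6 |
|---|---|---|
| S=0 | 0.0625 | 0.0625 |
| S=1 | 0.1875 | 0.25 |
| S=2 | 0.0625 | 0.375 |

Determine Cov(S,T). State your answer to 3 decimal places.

0.586

E[S] = 1.3125,  E[T] = 4.125
E[ST] = 6
Cov(S,T) = E[ST] − E[S]E[T] = 6 − (1.3125)(4.125) = 0.5859375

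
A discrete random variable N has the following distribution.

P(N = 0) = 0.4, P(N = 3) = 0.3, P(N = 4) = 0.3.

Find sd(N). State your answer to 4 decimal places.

1.7578

E[N] = (0)(0.4) + (3)(0.3) + (4)(0.3) = 2.1
E[N²] = (0)²(0.4) + (3)²(0.3) + (4)²(0.3) = 7.5
V(N) = E[N²] − (E[N])² = 7.5 − (2.1)² = 3.09
sd(N) = √3.09 ≈ 1.7578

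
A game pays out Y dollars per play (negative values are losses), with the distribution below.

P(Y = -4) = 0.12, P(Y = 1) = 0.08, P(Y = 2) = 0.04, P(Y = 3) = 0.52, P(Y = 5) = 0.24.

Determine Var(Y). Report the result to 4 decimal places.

E[Y] = (-4)(0.12) + (1)(0.08) + (2)(0.04) + (3)(0.52) + (5)(0.24) = 2.44
E[Y²] = (-4)²(0.12) + (1)²(0.08) + (2)²(0.04) + (3)²(0.52) + (5)²(0.24) = 12.84
Var(Y) = E[Y²] − (E[Y])² = 12.84 − (2.44)² = 6.8864

6.8864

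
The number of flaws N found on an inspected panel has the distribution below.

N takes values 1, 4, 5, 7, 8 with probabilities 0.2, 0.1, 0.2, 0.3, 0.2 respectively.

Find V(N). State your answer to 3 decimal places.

6.210

E[N] = (1)(0.2) + (4)(0.1) + (5)(0.2) + (7)(0.3) + (8)(0.2) = 5.3
E[N²] = (1)²(0.2) + (4)²(0.1) + (5)²(0.2) + (7)²(0.3) + (8)²(0.2) = 34.3
V(N) = E[N²] − (E[N])² = 34.3 − (5.3)² = 6.21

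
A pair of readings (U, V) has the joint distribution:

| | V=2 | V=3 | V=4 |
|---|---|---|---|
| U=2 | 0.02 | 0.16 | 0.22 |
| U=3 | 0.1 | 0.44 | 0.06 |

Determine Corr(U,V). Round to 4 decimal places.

-0.4537

E[U] = 2.6,  E[V] = 3.16
E[UV] = 8.08
cov(U,V) = E[UV] − E[U]E[V] = 8.08 − (2.6)(3.16) = -0.136
Var(U) = 0.24,  Var(V) = 0.3744
ρ = -0.136 / √(0.24·0.3744) ≈ -0.4537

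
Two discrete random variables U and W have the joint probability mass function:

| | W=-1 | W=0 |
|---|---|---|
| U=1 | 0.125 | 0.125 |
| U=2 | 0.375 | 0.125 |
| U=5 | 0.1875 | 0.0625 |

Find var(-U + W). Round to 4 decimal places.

E[U] = 2.5,  E[W] = -0.6875,  E[UW] = -1.8125
var(U) = 8.5 − (2.5)² = 2.25;  var(W) = 0.6875 − (-0.6875)² = 0.21484375
Cov(U,W) = -1.8125 − (2.5)(-0.6875) = -0.09375
var(-U + W) = (-1)²·2.25 + (1)²·0.21484375 + 2·(-1)·(1)·-0.09375 = 2.65234375

2.6523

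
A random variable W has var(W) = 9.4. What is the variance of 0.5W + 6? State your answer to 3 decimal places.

2.350

var(0.5W + 6) = (0.5)²·var(W) = 0.25·9.4 = 2.35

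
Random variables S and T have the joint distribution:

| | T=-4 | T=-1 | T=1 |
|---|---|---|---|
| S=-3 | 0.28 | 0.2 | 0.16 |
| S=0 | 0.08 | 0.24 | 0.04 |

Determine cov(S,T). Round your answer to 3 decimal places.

0.254

E[S] = -1.92,  E[T] = -1.68
E[ST] = 3.48
cov(S,T) = E[ST] − E[S]E[T] = 3.48 − (-1.92)(-1.68) = 0.2544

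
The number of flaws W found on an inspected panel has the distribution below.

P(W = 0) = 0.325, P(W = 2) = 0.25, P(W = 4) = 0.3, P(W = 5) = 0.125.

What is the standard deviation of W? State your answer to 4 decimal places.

1.8760

E[W] = (0)(0.325) + (2)(0.25) + (4)(0.3) + (5)(0.125) = 2.325
E[W²] = (0)²(0.325) + (2)²(0.25) + (4)²(0.3) + (5)²(0.125) = 8.925
Var(W) = E[W²] − (E[W])² = 8.925 − (2.325)² = 3.519375
σ(W) = √3.519375 ≈ 1.8760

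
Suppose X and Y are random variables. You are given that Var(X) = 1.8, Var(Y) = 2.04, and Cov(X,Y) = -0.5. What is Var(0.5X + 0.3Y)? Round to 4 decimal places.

0.4836

Var(0.5X + 0.3Y) = (0.5)²·Var(X) + (0.3)²·Var(Y) + 2·(0.5)·(0.3)·Cov(X,Y)
= 0.25·1.8 + 0.09·2.04 + 0.3·-0.5 = 0.4836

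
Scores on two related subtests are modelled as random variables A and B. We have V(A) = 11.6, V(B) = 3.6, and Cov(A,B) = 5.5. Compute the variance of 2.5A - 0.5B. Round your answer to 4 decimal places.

59.6500

V(2.5A - 0.5B) = (2.5)²·V(A) + (-0.5)²·V(B) + 2·(2.5)·(-0.5)·Cov(A,B)
= 6.25·11.6 + 0.25·3.6 + -2.5·5.5 = 59.65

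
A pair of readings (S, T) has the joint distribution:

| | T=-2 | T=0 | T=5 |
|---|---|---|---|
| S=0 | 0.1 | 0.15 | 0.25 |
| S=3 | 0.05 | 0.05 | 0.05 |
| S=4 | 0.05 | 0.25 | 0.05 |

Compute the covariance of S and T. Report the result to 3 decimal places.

-1.448

E[S] = 1.85,  E[T] = 1.35
E[ST] = 1.05
Cov(S,T) = E[ST] − E[S]E[T] = 1.05 − (1.85)(1.35) = -1.4475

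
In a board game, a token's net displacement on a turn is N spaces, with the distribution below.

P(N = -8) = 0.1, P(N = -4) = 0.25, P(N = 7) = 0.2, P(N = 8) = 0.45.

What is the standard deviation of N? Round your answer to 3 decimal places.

E[N] = (-8)(0.1) + (-4)(0.25) + (7)(0.2) + (8)(0.45) = 3.2
E[N²] = (-8)²(0.1) + (-4)²(0.25) + (7)²(0.2) + (8)²(0.45) = 49
V(N) = E[N²] − (E[N])² = 49 − (3.2)² = 38.76
SD(N) = √38.76 ≈ 6.226

6.226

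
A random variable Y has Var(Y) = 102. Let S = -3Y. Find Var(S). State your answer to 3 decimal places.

918.000

Var(-3Y) = (-3)²·Var(Y) = 9·102 = 918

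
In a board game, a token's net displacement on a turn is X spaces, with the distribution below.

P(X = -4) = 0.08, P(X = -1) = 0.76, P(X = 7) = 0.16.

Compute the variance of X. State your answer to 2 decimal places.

E[X] = (-4)(0.08) + (-1)(0.76) + (7)(0.16) = 0.04
E[X²] = (-4)²(0.08) + (-1)²(0.76) + (7)²(0.16) = 9.88
Var(X) = E[X²] − (E[X])² = 9.88 − (0.04)² = 9.8784

9.88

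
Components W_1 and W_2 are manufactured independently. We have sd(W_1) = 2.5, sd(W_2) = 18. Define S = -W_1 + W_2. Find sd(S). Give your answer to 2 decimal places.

18.17

Var(W_1) = 6.25, Var(W_2) = 324
By independence, Var(S) = (-1)²Var(W_1) + (1)²Var(W_2)
= (-1)²·6.25 + (1)²·324 = 330.25
sd(S) = √330.25 ≈ 18.17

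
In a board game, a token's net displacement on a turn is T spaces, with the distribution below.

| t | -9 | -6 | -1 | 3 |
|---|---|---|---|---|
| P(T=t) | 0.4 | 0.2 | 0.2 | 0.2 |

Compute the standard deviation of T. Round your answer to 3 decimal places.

4.716

E[T] = (-9)(0.4) + (-6)(0.2) + (-1)(0.2) + (3)(0.2) = -4.4
E[T²] = (-9)²(0.4) + (-6)²(0.2) + (-1)²(0.2) + (3)²(0.2) = 41.6
Var(T) = E[T²] − (E[T])² = 41.6 − (-4.4)² = 22.24
SD(T) = √22.24 ≈ 4.716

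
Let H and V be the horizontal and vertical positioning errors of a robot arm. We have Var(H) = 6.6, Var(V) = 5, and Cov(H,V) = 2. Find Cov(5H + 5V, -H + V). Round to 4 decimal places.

Cov(5H + 5V, -H + V) = (5)(-1)Var(H) + (5)(1)Var(V) + [(5)(1) + (5)(-1)]Cov(H,V)
= -5·6.6 + 5·5 + 0·2 = -8

-8.0000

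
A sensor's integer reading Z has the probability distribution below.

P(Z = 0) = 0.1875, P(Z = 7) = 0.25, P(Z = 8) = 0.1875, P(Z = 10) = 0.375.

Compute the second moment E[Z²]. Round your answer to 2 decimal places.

E[Z²] = (0)²(0.1875) + (7)²(0.25) + (8)²(0.1875) + (10)²(0.375) = 61.75

61.75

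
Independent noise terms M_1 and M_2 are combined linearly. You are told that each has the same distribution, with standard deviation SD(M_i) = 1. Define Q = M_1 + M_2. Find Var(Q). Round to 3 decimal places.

2.000

Var(M_i) = (1)² = 1
By independence, Var(Q) = (1)²Var(M_1) + (1)²Var(M_2)
= (1)²·1 + (1)²·1 = 2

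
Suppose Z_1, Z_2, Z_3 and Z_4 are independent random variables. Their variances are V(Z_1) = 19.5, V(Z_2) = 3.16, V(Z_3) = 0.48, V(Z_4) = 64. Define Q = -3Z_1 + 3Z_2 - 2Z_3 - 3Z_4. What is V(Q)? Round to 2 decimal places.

By independence, V(Q) = (-3)²V(Z_1) + (3)²V(Z_2) + (-2)²V(Z_3) + (-3)²V(Z_4)
= (-3)²·19.5 + (3)²·3.16 + (-2)²·0.48 + (-3)²·64 = 781.86

781.86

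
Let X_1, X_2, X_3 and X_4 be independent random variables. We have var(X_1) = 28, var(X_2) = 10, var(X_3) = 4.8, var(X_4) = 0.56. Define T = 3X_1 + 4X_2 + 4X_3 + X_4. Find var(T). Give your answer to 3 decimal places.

By independence, var(T) = (3)²var(X_1) + (4)²var(X_2) + (4)²var(X_3) + (1)²var(X_4)
= (3)²·28 + (4)²·10 + (4)²·4.8 + (1)²·0.56 = 489.36

489.360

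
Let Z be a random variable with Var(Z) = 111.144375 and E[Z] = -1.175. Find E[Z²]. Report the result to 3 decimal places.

112.525

E[Z²] = Var(Z) + (E[Z])² = 111.144375 + (-1.175)² = 112.525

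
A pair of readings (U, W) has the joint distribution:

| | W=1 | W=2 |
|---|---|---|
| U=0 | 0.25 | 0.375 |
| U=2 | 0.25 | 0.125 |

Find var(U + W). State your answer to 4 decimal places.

E[U] = 0.75,  E[W] = 1.5,  E[UW] = 1
var(U) = 1.5 − (0.75)² = 0.9375;  var(W) = 2.5 − (1.5)² = 0.25
cov(U,W) = 1 − (0.75)(1.5) = -0.125
var(U + W) = (1)²·0.9375 + (1)²·0.25 + 2·(1)·(1)·-0.125 = 0.9375

0.9375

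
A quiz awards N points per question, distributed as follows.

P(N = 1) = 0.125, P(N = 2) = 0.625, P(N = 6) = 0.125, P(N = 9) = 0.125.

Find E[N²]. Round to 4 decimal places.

17.2500

E[N²] = (1)²(0.125) + (2)²(0.625) + (6)²(0.125) + (9)²(0.125) = 17.25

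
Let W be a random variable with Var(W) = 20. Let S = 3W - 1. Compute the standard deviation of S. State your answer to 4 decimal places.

Var(3W - 1) = (3)²·20 = 180
SD(S) = √180 ≈ 13.4164

13.4164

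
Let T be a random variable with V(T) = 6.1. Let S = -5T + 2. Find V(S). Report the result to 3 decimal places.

152.500

V(-5T + 2) = (-5)²·V(T) = 25·6.1 = 152.5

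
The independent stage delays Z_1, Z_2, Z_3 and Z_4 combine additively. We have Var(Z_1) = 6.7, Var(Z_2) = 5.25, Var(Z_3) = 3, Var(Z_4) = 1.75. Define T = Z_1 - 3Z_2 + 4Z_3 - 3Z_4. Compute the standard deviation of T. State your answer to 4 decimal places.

By independence, Var(T) = (1)²Var(Z_1) + (-3)²Var(Z_2) + (4)²Var(Z_3) + (-3)²Var(Z_4)
= (1)²·6.7 + (-3)²·5.25 + (4)²·3 + (-3)²·1.75 = 117.7
SD(T) = √117.7 ≈ 10.8490

10.8490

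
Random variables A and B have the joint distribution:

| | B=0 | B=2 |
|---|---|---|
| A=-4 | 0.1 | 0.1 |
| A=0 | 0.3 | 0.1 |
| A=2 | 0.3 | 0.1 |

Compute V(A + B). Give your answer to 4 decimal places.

4.8400

E[A] = 0,  E[B] = 0.6,  E[AB] = -0.4
V(A) = 4.8 − (0)² = 4.8;  V(B) = 1.2 − (0.6)² = 0.84
cov(A,B) = -0.4 − (0)(0.6) = -0.4
V(A + B) = (1)²·4.8 + (1)²·0.84 + 2·(1)·(1)·-0.4 = 4.84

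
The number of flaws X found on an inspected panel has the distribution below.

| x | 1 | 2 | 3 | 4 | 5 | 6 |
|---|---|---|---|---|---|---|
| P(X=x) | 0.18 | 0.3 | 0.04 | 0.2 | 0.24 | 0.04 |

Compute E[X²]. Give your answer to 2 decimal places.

E[X²] = (1)²(0.18) + (2)²(0.3) + (3)²(0.04) + (4)²(0.2) + (5)²(0.24) + (6)²(0.04) = 12.38

12.38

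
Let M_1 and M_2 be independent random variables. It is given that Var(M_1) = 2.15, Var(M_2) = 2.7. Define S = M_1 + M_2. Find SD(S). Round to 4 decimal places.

2.2023

By independence, Var(S) = (1)²Var(M_1) + (1)²Var(M_2)
= (1)²·2.15 + (1)²·2.7 = 4.85
SD(S) = √4.85 ≈ 2.2023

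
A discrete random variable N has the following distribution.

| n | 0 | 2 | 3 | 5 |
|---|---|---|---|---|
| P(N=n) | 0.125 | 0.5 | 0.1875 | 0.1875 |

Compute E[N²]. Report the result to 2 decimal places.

E[N²] = (0)²(0.125) + (2)²(0.5) + (3)²(0.1875) + (5)²(0.1875) = 8.375

8.38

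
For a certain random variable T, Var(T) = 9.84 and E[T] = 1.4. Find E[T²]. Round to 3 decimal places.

E[T²] = Var(T) + (E[T])² = 9.84 + (1.4)² = 11.8

11.800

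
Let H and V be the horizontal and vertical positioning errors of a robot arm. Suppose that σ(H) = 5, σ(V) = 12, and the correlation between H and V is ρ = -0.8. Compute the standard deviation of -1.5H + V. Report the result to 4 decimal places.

18.5540

Var(H) = (5)² = 25;  Var(V) = (12)² = 144
Cov(H,V) = ρ·σ(H)·σ(V) = -0.8·5·12 = -48
Var(-1.5H + V) = (-1.5)²·Var(H) + (1)²·Var(V) + 2·(-1.5)·(1)·Cov(H,V)
= 2.25·25 + 1·144 + -3·-48 = 344.25
σ(-1.5H + V) = √344.25 ≈ 18.5540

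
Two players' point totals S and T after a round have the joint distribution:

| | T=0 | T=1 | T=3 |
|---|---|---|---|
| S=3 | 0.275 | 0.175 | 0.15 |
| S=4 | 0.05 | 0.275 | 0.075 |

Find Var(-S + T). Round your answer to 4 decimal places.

E[S] = 3.4,  E[T] = 1.125,  E[ST] = 3.875
Var(S) = 11.8 − (3.4)² = 0.24;  Var(T) = 2.475 − (1.125)² = 1.209375
Cov(S,T) = 3.875 − (3.4)(1.125) = 0.05
Var(-S + T) = (-1)²·0.24 + (1)²·1.209375 + 2·(-1)·(1)·0.05 = 1.349375

1.3494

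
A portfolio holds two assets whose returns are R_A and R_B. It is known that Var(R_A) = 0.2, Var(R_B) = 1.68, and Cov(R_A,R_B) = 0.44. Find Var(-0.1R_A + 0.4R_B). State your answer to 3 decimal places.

Var(-0.1R_A + 0.4R_B) = (-0.1)²·Var(R_A) + (0.4)²·Var(R_B) + 2·(-0.1)·(0.4)·Cov(R_A,R_B)
= 0.01·0.2 + 0.16·1.68 + -0.08·0.44 = 0.2356

0.236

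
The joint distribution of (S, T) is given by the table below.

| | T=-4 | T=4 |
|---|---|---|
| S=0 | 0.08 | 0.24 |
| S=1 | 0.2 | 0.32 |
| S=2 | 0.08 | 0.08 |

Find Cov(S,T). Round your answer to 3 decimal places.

E[S] = 0.84,  E[T] = 1.12
E[ST] = 0.48
Cov(S,T) = E[ST] − E[S]E[T] = 0.48 − (0.84)(1.12) = -0.4608

-0.461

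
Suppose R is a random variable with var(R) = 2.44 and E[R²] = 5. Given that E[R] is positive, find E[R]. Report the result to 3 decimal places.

(E[R])² = E[R²] − var(R) = 5 − 2.44 = 2.56
E[R] = √2.56 = 1.6

1.600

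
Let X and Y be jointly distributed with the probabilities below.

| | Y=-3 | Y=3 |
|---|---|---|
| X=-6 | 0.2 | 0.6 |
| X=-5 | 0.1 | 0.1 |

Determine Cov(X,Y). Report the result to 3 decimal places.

E[X] = -5.8,  E[Y] = 1.2
E[XY] = -7.2
Cov(X,Y) = E[XY] − E[X]E[Y] = -7.2 − (-5.8)(1.2) = -0.24

-0.240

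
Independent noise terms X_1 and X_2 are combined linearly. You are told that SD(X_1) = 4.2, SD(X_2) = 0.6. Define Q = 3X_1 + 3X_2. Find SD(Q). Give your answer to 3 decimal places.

12.728

Var(X_1) = 17.64, Var(X_2) = 0.36
By independence, Var(Q) = (3)²Var(X_1) + (3)²Var(X_2)
= (3)²·17.64 + (3)²·0.36 = 162
SD(Q) = √162 ≈ 12.728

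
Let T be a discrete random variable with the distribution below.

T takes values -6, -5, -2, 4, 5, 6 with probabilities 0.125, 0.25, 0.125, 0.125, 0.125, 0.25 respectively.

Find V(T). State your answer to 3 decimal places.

25.234

E[T] = (-6)(0.125) + (-5)(0.25) + (-2)(0.125) + (4)(0.125) + (5)(0.125) + (6)(0.25) = 0.375
E[T²] = (-6)²(0.125) + (-5)²(0.25) + (-2)²(0.125) + (4)²(0.125) + (5)²(0.125) + (6)²(0.25) = 25.375
V(T) = E[T²] − (E[T])² = 25.375 − (0.375)² = 25.234375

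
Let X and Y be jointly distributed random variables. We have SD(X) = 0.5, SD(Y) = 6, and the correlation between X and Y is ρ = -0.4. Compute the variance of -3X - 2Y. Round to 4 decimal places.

V(X) = (0.5)² = 0.25;  V(Y) = (6)² = 36
Cov(X,Y) = ρ·SD(X)·SD(Y) = -0.4·0.5·6 = -1.2
V(-3X - 2Y) = (-3)²·V(X) + (-2)²·V(Y) + 2·(-3)·(-2)·Cov(X,Y)
= 9·0.25 + 4·36 + 12·-1.2 = 131.85

131.8500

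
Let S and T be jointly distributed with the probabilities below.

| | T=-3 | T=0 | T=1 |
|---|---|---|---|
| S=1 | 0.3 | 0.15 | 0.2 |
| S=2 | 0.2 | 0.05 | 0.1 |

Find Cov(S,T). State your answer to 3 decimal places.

E[S] = 1.35,  E[T] = -1.2
E[ST] = -1.7
Cov(S,T) = E[ST] − E[S]E[T] = -1.7 − (1.35)(-1.2) = -0.08

-0.080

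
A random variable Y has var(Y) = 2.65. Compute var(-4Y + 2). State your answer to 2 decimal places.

var(-4Y + 2) = (-4)²·var(Y) = 16·2.65 = 42.4

42.40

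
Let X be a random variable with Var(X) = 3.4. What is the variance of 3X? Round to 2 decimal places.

Var(3X) = (3)²·Var(X) = 9·3.4 = 30.6

30.60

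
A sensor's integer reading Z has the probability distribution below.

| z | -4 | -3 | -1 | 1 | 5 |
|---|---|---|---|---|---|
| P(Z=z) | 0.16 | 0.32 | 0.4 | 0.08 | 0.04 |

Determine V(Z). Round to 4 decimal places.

E[Z] = (-4)(0.16) + (-3)(0.32) + (-1)(0.4) + (1)(0.08) + (5)(0.04) = -1.72
E[Z²] = (-4)²(0.16) + (-3)²(0.32) + (-1)²(0.4) + (1)²(0.08) + (5)²(0.04) = 6.92
V(Z) = E[Z²] − (E[Z])² = 6.92 − (-1.72)² = 3.9616

3.9616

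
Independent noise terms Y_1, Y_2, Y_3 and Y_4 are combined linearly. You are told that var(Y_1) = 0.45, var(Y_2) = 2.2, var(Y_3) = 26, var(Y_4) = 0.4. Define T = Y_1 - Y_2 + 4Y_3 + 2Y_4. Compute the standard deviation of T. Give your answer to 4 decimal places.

By independence, var(T) = (1)²var(Y_1) + (-1)²var(Y_2) + (4)²var(Y_3) + (2)²var(Y_4)
= (1)²·0.45 + (-1)²·2.2 + (4)²·26 + (2)²·0.4 = 420.25
sd(T) = √420.25 ≈ 20.5000

20.5000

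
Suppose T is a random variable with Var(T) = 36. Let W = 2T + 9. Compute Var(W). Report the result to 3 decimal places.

Var(2T + 9) = (2)²·Var(T) = 4·36 = 144

144.000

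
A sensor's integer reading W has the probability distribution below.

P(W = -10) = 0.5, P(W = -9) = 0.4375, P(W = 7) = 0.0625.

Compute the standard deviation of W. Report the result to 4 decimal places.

E[W] = (-10)(0.5) + (-9)(0.4375) + (7)(0.0625) = -8.5
E[W²] = (-10)²(0.5) + (-9)²(0.4375) + (7)²(0.0625) = 88.5
Var(W) = E[W²] − (E[W])² = 88.5 − (-8.5)² = 16.25
SD(W) = √16.25 ≈ 4.0311

4.0311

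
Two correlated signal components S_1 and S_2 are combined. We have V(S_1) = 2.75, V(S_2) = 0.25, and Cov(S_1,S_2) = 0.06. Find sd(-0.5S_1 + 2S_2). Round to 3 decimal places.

1.252

V(-0.5S_1 + 2S_2) = (-0.5)²·V(S_1) + (2)²·V(S_2) + 2·(-0.5)·(2)·Cov(S_1,S_2)
= 0.25·2.75 + 4·0.25 + -2·0.06 = 1.5675
sd(-0.5S_1 + 2S_2) = √1.5675 ≈ 1.252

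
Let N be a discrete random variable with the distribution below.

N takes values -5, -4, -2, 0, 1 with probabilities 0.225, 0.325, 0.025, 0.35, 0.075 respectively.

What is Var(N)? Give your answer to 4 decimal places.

5.2400

E[N] = (-5)(0.225) + (-4)(0.325) + (-2)(0.025) + (0)(0.35) + (1)(0.075) = -2.4
E[N²] = (-5)²(0.225) + (-4)²(0.325) + (-2)²(0.025) + (0)²(0.35) + (1)²(0.075) = 11
Var(N) = E[N²] − (E[N])² = 11 − (-2.4)² = 5.24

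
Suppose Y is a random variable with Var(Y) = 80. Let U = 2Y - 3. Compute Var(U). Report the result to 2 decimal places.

320.00

Var(2Y - 3) = (2)²·Var(Y) = 4·80 = 320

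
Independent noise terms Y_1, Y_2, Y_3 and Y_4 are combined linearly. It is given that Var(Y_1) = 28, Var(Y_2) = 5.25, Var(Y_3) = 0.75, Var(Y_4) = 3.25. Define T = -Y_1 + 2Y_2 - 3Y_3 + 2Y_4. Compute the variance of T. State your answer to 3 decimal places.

68.750

By independence, Var(T) = (-1)²Var(Y_1) + (2)²Var(Y_2) + (-3)²Var(Y_3) + (2)²Var(Y_4)
= (-1)²·28 + (2)²·5.25 + (-3)²·0.75 + (2)²·3.25 = 68.75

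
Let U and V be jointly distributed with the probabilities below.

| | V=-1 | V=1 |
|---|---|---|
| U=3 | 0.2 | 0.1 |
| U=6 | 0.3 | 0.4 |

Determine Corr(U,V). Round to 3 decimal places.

E[U] = 5.1,  E[V] = 0
E[UV] = 0.3
Cov(U,V) = E[UV] − E[U]E[V] = 0.3 − (5.1)(0) = 0.3
Var(U) = 1.89,  Var(V) = 1
ρ = 0.3 / √(1.89·1) ≈ 0.218

0.218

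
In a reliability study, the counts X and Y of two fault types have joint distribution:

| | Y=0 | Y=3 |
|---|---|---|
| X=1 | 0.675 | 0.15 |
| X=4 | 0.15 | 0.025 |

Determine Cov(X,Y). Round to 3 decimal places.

-0.051

E[X] = 1.525,  E[Y] = 0.525
E[XY] = 0.75
Cov(X,Y) = E[XY] − E[X]E[Y] = 0.75 − (1.525)(0.525) = -0.050625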